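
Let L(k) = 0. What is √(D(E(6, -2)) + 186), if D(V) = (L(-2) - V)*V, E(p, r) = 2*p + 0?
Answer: √42 ≈ 6.4807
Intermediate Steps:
E(p, r) = 2*p
D(V) = -V² (D(V) = (0 - V)*V = (-V)*V = -V²)
√(D(E(6, -2)) + 186) = √(-(2*6)² + 186) = √(-1*12² + 186) = √(-1*144 + 186) = √(-144 + 186) = √42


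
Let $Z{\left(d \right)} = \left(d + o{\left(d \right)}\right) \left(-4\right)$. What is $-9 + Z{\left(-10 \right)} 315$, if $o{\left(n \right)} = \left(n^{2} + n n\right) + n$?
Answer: $-226809$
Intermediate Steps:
$o{\left(n \right)} = n + 2 n^{2}$ ($o{\left(n \right)} = \left(n^{2} + n^{2}\right) + n = 2 n^{2} + n = n + 2 n^{2}$)
$Z{\left(d \right)} = - 4 d - 4 d \left(1 + 2 d\right)$ ($Z{\left(d \right)} = \left(d + d \left(1 + 2 d\right)\right) \left(-4\right) = - 4 d - 4 d \left(1 + 2 d\right)$)
$-9 + Z{\left(-10 \right)} 315 = -9 + 8 \left(-10\right) \left(-1 - -10\right) 315 = -9 + 8 \left(-10\right) \left(-1 + 10\right) 315 = -9 + 8 \left(-10\right) 9 \cdot 315 = -9 - 226800 = -226809$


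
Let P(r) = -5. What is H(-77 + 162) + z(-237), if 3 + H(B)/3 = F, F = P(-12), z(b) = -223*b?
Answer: 52827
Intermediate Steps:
F = -5
H(B) = -24 (H(B) = -9 + 3*(-5) = -9 - 15 = -24)
H(-77 + 162) + z(-237) = -24 - 223*(-237) = -24 + 52851 = 52827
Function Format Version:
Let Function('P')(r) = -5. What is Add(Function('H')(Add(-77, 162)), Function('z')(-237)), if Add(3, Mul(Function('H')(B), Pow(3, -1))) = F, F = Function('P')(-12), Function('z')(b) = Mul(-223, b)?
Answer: 52827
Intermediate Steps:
F = -5
Function('H')(B) = -24 (Function('H')(B) = Add(-9, Mul(3, -5)) = Add(-9, -15) = -24)
Add(Function('H')(Add(-77, 162)), Function('z')(-237)) = Add(-24, Mul(-223, -237)) = Add(-24, 52851) = 52827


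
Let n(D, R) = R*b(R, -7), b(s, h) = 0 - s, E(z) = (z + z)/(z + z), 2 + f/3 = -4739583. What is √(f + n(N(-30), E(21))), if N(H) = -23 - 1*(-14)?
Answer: 2*I*√3554689 ≈ 3770.8*I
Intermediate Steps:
f = -14218755 (f = -6 + 3*(-4739583) = -6 - 14218749 = -14218755)
N(H) = -9 (N(H) = -23 + 14 = -9)
E(z) = 1 (E(z) = (2*z)/((2*z)) = (2*z)*(1/(2*z)) = 1)
b(s, h) = -s
n(D, R) = -R² (n(D, R) = R*(-R) = -R²)
√(f + n(N(-30), E(21))) = √(-14218755 - 1*1²) = √(-14218755 - 1*1) = √(-14218755 - 1) = √(-14218756) = 2*I*√3554689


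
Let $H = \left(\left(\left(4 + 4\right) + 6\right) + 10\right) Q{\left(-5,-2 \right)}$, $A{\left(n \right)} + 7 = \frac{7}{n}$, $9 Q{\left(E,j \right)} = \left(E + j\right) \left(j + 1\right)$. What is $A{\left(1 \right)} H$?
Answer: $0$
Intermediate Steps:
$Q{\left(E,j \right)} = \frac{\left(1 + j\right) \left(E + j\right)}{9}$ ($Q{\left(E,j \right)} = \frac{\left(E + j\right) \left(j + 1\right)}{9} = \frac{\left(E + j\right) \left(1 + j\right)}{9} = \frac{\left(1 + j\right) \left(E + j\right)}{9}$)
$A{\left(n \right)} = -7 + \frac{7}{n}$
$H = \frac{56}{3}$ ($H = \left(\left(\left(4 + 4\right) + 6\right) + 10\right) \left(\frac{1}{9} \left(-5\right) + \frac{1}{9} \left(-2\right) + \frac{\left(-2\right)^{2}}{9} + \frac{1}{9} \left(-5\right) \left(-2\right)\right) = \left(\left(8 + 6\right) + 10\right) \left(- \frac{5}{9} - \frac{2}{9} + \frac{1}{9} \cdot 4 + \frac{10}{9}\right) = \left(14 + 10\right) \left(- \frac{5}{9} - \frac{2}{9} + \frac{4}{9} + \frac{10}{9}\right) = 24 \cdot \frac{7}{9} = \frac{56}{3} \approx 18.667$)
$A{\left(1 \right)} H = \left(-7 + \frac{7}{1}\right) \frac{56}{3} = \left(-7 + 7 \cdot 1\right) \frac{56}{3} = \left(-7 + 7\right) \frac{56}{3} = 0 \cdot \frac{56}{3} = 0$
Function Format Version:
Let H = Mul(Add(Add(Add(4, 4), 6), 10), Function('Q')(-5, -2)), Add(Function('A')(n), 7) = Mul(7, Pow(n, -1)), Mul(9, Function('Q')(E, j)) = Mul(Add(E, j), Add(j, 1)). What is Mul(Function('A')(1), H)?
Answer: 0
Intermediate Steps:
Function('Q')(E, j) = Mul(Rational(1, 9), Add(1, j), Add(E, j)) (Function('Q')(E, j) = Mul(Rational(1, 9), Mul(Add(E, j), Add(j, 1))) = Mul(Rational(1, 9), Mul(Add(E, j), Add(1, j))) = Mul(Rational(1, 9), Mul(Add(1, j), Add(E, j))) = Mul(Rational(1, 9), Add(1, j), Add(E, j)))
Function('A')(n) = Add(-7, Mul(7, Pow(n, -1)))
H = Rational(56, 3) (H = Mul(Add(Add(Add(4, 4), 6), 10), Add(Mul(Rational(1, 9), -5), Mul(Rational(1, 9), -2), Mul(Rational(1, 9), Pow(-2, 2)), Mul(Rational(1, 9), -5, -2))) = Mul(Add(Add(8, 6), 10), Add(Rational(-5, 9), Rational(-2, 9), Mul(Rational(1, 9), 4), Rational(10, 9))) = Mul(Add(14, 10), Add(Rational(-5, 9), Rational(-2, 9), Rational(4, 9), Rational(10, 9))) = Mul(24, Rational(7, 9)) = Rational(56, 3) ≈ 18.667)
Mul(Function('A')(1), H) = Mul(Add(-7, Mul(7, Pow(1, -1))), Rational(56, 3)) = Mul(Add(-7, Mul(7, 1)), Rational(56, 3)) = Mul(Add(-7, 7), Rational(56, 3)) = Mul(0, Rational(56, 3)) = 0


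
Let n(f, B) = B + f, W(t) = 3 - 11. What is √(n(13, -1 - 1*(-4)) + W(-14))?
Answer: 2*√2 ≈ 2.8284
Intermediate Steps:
W(t) = -8
√(n(13, -1 - 1*(-4)) + W(-14)) = √(((-1 - 1*(-4)) + 13) - 8) = √(((-1 + 4) + 13) - 8) = √((3 + 13) - 8) = √(16 - 8) = √8 = 2*√2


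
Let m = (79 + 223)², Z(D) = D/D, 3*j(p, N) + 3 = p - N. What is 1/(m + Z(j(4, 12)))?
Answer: 1/91205 ≈ 1.0964e-5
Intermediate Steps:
j(p, N) = -1 - N/3 + p/3 (j(p, N) = -1 + (p - N)/3 = -1 + (-N/3 + p/3) = -1 - N/3 + p/3)
Z(D) = 1
m = 91204 (m = 302² = 91204)
1/(m + Z(j(4, 12))) = 1/(91204 + 1) = 1/91205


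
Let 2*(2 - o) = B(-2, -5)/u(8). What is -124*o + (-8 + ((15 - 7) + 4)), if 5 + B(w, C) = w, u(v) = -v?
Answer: -759/4 ≈ -189.75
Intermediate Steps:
B(w, C) = -5 + w
o = 25/16 (o = 2 - (-5 - 2)/(2*((-1*8))) = 2 - (-7)/(2*(-8)) = 2 - (-7)*(-1)/(2*8) = 2 - ½*7/8 = 2 - 7/16 = 25/16 ≈ 1.5625)
-124*o + (-8 + ((15 - 7) + 4)) = -124*25/16 + (-8 + ((15 - 7) + 4)) = -775/4 + (-8 + (8 + 4)) = -775/4 + (-8 + 12) = -775/4 + 4 = -759/4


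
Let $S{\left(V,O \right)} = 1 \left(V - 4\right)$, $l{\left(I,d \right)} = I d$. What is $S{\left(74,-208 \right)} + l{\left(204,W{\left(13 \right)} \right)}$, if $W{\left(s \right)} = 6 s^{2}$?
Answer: $206926$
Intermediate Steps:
$S{\left(V,O \right)} = -4 + V$ ($S{\left(V,O \right)} = 1 \left(-4 + V\right) = -4 + V$)
$S{\left(74,-208 \right)} + l{\left(204,W{\left(13 \right)} \right)} = \left(-4 + 74\right) + 204 \cdot 6 \cdot 13^{2} = 70 + 204 \cdot 6 \cdot 169 = 70 + 204 \cdot 1014 = 70 + 206856 = 206926$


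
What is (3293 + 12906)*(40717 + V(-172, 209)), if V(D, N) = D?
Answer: 656788455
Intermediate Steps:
(3293 + 12906)*(40717 + V(-172, 209)) = (3293 + 12906)*(40717 - 172) = 16199*40545 = 656788455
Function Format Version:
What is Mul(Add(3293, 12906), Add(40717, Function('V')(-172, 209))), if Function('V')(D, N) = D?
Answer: 656788455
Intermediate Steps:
Mul(Add(3293, 12906), Add(40717, Function('V')(-172, 209))) = Mul(Add(3293, 12906), Add(40717, -172)) = Mul(16199, 40545) = 656788455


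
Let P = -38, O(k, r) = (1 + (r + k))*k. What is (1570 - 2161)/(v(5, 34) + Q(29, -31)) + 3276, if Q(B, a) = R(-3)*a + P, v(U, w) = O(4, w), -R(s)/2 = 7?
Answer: 602587/184 ≈ 3274.9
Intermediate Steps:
R(s) = -14 (R(s) = -2*7 = -14)
O(k, r) = k*(1 + k + r) (O(k, r) = (1 + (k + r))*k = (1 + k + r)*k = k*(1 + k + r))
v(U, w) = 20 + 4*w (v(U, w) = 4*(1 + 4 + w) = 4*(5 + w) = 20 + 4*w)
Q(B, a) = -38 - 14*a (Q(B, a) = -14*a - 38 = -38 - 14*a)
(1570 - 2161)/(v(5, 34) + Q(29, -31)) + 3276 = (1570 - 2161)/((20 + 4*34) + (-38 - 14*(-31))) + 3276 = -591/((20 + 136) + (-38 + 434)) + 3276 = -591/(156 + 396) + 3276 = -591/552 + 3276 = -591*1/552 + 3276 = -197/184 + 3276 = 602587/184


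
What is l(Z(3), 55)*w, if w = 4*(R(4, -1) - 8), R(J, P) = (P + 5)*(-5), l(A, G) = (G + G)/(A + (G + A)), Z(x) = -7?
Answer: -12320/41 ≈ -300.49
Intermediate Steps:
l(A, G) = 2*G/(G + 2*A) (l(A, G) = (2*G)/(A + (A + G)) = (2*G)/(G + 2*A) = 2*G/(G + 2*A))
R(J, P) = -25 - 5*P (R(J, P) = (5 + P)*(-5) = -25 - 5*P)
w = -112 (w = 4*((-25 - 5*(-1)) - 8) = 4*((-25 + 5) - 8) = 4*(-20 - 8) = 4*(-28) = -112)
l(Z(3), 55)*w = (2*55/(55 + 2*(-7)))*(-112) = (2*55/(55 - 14))*(-112) = (2*55/41)*(-112) = (2*55*(1/41))*(-112) = (110/41)*(-112) = -12320/41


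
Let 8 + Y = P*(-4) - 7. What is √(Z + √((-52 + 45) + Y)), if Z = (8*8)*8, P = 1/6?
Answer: √(4608 + 6*I*√51)/3 ≈ 22.628 + 0.1052*I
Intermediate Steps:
P = ⅙ ≈ 0.16667
Y = -47/3 (Y = -8 + ((⅙)*(-4) - 7) = -8 + (-⅔ - 7) = -8 - 23/3 = -47/3 ≈ -15.667)
Z = 512 (Z = 64*8 = 512)
√(Z + √((-52 + 45) + Y)) = √(512 + √((-52 + 45) - 47/3)) = √(512 + √(-7 - 47/3)) = √(512 + √(-68/3)) = √(512 + 2*I*√51/3)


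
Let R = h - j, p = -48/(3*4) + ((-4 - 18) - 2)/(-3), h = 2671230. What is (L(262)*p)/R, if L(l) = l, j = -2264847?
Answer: 1048/4936077 ≈ 0.00021231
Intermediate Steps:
p = 4 (p = -48/12 + (-22 - 2)*(-1/3) = -48*1/12 - 24*(-1/3) = -4 + 8 = 4)
R = 4936077 (R = 2671230 - 1*(-2264847) = 2671230 + 2264847 = 4936077)
(L(262)*p)/R = (262*4)/4936077 = 1048*(1/4936077) = 1048/4936077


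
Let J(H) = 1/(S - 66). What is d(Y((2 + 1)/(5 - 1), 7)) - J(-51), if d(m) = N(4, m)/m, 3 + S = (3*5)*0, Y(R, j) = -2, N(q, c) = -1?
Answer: 71/138 ≈ 0.51449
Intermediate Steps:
S = -3 (S = -3 + (3*5)*0 = -3 + 15*0 = -3 + 0 = -3)
d(m) = -1/m
J(H) = -1/69 (J(H) = 1/(-3 - 66) = 1/(-69) = -1/69)
d(Y((2 + 1)/(5 - 1), 7)) - J(-51) = -1/(-2) - 1*(-1/69) = -1*(-½) + 1/69 = ½ + 1/69 = 71/138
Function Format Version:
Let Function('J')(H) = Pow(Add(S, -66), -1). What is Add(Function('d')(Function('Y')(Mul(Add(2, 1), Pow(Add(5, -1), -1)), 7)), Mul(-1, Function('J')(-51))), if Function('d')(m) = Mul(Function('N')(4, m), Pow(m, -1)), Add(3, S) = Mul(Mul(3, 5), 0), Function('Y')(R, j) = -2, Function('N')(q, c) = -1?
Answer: Rational(71, 138) ≈ 0.51449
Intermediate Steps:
S = -3 (S = Add(-3, Mul(Mul(3, 5), 0)) = Add(-3, Mul(15, 0)) = Add(-3, 0) = -3)
Function('d')(m) = Mul(-1, Pow(m, -1))
Function('J')(H) = Rational(-1, 69) (Function('J')(H) = Pow(Add(-3, -66), -1) = Pow(-69, -1) = Rational(-1, 69))
Add(Function('d')(Function('Y')(Mul(Add(2, 1), Pow(Add(5, -1), -1)), 7)), Mul(-1, Function('J')(-51))) = Add(Mul(-1, Pow(-2, -1)), Mul(-1, Rational(-1, 69))) = Add(Mul(-1, Rational(-1, 2)), Rational(1, 69)) = Add(Rational(1, 2), Rational(1, 69)) = Rational(71, 138)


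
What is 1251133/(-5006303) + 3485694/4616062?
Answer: 5837566415518/11554702519393 ≈ 0.50521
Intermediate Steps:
1251133/(-5006303) + 3485694/4616062 = 1251133*(-1/5006303) + 3485694*(1/4616062) = -1251133/5006303 + 1742847/2308031 = 5837566415518/11554702519393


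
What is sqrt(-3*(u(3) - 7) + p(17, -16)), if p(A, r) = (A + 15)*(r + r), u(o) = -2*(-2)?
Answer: I*sqrt(1015) ≈ 31.859*I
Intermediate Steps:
u(o) = 4
p(A, r) = 2*r*(15 + A) (p(A, r) = (15 + A)*(2*r) = 2*r*(15 + A))
sqrt(-3*(u(3) - 7) + p(17, -16)) = sqrt(-3*(4 - 7) + 2*(-16)*(15 + 17)) = sqrt(-3*(-3) + 2*(-16)*32) = sqrt(9 - 1024) = sqrt(-1015) = I*sqrt(1015)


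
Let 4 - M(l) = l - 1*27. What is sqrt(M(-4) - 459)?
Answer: 2*I*sqrt(106) ≈ 20.591*I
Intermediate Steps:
M(l) = 31 - l (M(l) = 4 - (l - 1*27) = 4 - (l - 27) = 4 - (-27 + l) = 4 + (27 - l) = 31 - l)
sqrt(M(-4) - 459) = sqrt((31 - 1*(-4)) - 459) = sqrt((31 + 4) - 459) = sqrt(35 - 459) = sqrt(-424) = 2*I*sqrt(106)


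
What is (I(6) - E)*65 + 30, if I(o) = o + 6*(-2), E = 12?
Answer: -1140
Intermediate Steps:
I(o) = -12 + o (I(o) = o - 12 = -12 + o)
(I(6) - E)*65 + 30 = ((-12 + 6) - 1*12)*65 + 30 = (-6 - 12)*65 + 30 = -18*65 + 30 = -1170 + 30 = -1140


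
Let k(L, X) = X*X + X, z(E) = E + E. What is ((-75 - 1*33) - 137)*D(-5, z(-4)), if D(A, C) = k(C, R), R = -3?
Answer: -1470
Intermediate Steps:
z(E) = 2*E
k(L, X) = X + X**2 (k(L, X) = X**2 + X = X + X**2)
D(A, C) = 6 (D(A, C) = -3*(1 - 3) = -3*(-2) = 6)
((-75 - 1*33) - 137)*D(-5, z(-4)) = ((-75 - 1*33) - 137)*6 = ((-75 - 33) - 137)*6 = (-108 - 137)*6 = -245*6 = -1470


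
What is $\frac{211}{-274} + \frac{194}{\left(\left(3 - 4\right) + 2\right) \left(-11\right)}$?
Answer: $- \frac{55477}{3014} \approx -18.406$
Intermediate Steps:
$\frac{211}{-274} + \frac{194}{\left(\left(3 - 4\right) + 2\right) \left(-11\right)} = 211 \left(- \frac{1}{274}\right) + \frac{194}{\left(-1 + 2\right) \left(-11\right)} = - \frac{211}{274} + \frac{194}{1 \left(-11\right)} = - \frac{211}{274} + \frac{194}{-11} = - \frac{211}{274} + 194 \left(- \frac{1}{11}\right) = - \frac{211}{274} - \frac{194}{11} = - \frac{55477}{3014}$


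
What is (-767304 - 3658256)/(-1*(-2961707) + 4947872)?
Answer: -4425560/7909579 ≈ -0.55952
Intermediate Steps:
(-767304 - 3658256)/(-1*(-2961707) + 4947872) = -4425560/(2961707 + 4947872) = -4425560/7909579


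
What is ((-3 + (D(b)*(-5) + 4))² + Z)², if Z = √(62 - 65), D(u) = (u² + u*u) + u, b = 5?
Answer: (75076 + I*√3)² ≈ 5.6364e+9 + 2.6e+5*I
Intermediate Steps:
D(u) = u + 2*u² (D(u) = (u² + u²) + u = 2*u² + u = u + 2*u²)
Z = I*√3 (Z = √(-3) = I*√3 ≈ 1.732*I)
((-3 + (D(b)*(-5) + 4))² + Z)² = ((-3 + ((5*(1 + 2*5))*(-5) + 4))² + I*√3)² = ((-3 + ((5*(1 + 10))*(-5) + 4))² + I*√3)² = ((-3 + ((5*11)*(-5) + 4))² + I*√3)² = ((-3 + (55*(-5) + 4))² + I*√3)² = ((-3 + (-275 + 4))² + I*√3)² = ((-3 - 271)² + I*√3)² = ((-274)² + I*√3)² = (75076 + I*√3)²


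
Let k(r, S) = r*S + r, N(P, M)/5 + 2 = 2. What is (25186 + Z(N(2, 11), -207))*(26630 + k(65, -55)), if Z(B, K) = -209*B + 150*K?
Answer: -135575680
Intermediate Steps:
N(P, M) = 0 (N(P, M) = -10 + 5*2 = -10 + 10 = 0)
k(r, S) = r + S*r (k(r, S) = S*r + r = r + S*r)
(25186 + Z(N(2, 11), -207))*(26630 + k(65, -55)) = (25186 + (-209*0 + 150*(-207)))*(26630 + 65*(1 - 55)) = (25186 + (0 - 31050))*(26630 + 65*(-54)) = (25186 - 31050)*(26630 - 3510) = -5864*23120 = -135575680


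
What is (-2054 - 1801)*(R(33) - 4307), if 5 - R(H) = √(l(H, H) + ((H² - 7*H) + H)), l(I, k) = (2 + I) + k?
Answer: 16584210 + 3855*√959 ≈ 1.6704e+7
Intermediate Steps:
l(I, k) = 2 + I + k
R(H) = 5 - √(2 + H² - 4*H) (R(H) = 5 - √((2 + H + H) + ((H² - 7*H) + H)) = 5 - √((2 + 2*H) + (H² - 6*H)) = 5 - √(2 + H² - 4*H))
(-2054 - 1801)*(R(33) - 4307) = (-2054 - 1801)*((5 - √(2 + 33² - 4*33)) - 4307) = -3855*((5 - √(2 + 1089 - 132)) - 4307) = -3855*((5 - √959) - 4307) = -3855*(-4302 - √959) = 16584210 + 3855*√959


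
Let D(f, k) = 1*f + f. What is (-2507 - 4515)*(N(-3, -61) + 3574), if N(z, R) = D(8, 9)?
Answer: -25208980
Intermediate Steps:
D(f, k) = 2*f (D(f, k) = f + f = 2*f)
N(z, R) = 16 (N(z, R) = 2*8 = 16)
(-2507 - 4515)*(N(-3, -61) + 3574) = (-2507 - 4515)*(16 + 3574) = -7022*3590 = -25208980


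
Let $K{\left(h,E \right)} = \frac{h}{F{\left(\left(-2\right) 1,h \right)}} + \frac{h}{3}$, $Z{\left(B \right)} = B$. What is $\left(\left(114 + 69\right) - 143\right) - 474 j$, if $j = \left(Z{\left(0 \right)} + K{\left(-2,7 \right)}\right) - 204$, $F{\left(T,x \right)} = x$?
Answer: $96578$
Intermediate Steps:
$K{\left(h,E \right)} = 1 + \frac{h}{3}$ ($K{\left(h,E \right)} = \frac{h}{h} + \frac{h}{3} = 1 + h \frac{1}{3} = 1 + \frac{h}{3}$)
$j = - \frac{611}{3}$ ($j = \left(0 + \left(1 + \frac{1}{3} \left(-2\right)\right)\right) - 204 = \left(0 + \left(1 - \frac{2}{3}\right)\right) - 204 = \left(0 + \frac{1}{3}\right) - 204 = \frac{1}{3} - 204 = - \frac{611}{3} \approx -203.67$)
$\left(\left(114 + 69\right) - 143\right) - 474 j = \left(\left(114 + 69\right) - 143\right) - -96538 = \left(183 - 143\right) + 96538 = 40 + 96538 = 96578$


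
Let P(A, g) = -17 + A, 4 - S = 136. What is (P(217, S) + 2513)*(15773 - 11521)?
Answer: 11535676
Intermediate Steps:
S = -132 (S = 4 - 1*136 = 4 - 136 = -132)
(P(217, S) + 2513)*(15773 - 11521) = ((-17 + 217) + 2513)*(15773 - 11521) = (200 + 2513)*4252 = 2713*4252 = 11535676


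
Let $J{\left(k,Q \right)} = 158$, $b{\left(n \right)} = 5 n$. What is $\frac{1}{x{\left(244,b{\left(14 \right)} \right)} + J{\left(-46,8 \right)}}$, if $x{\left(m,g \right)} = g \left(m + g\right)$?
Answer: $\frac{1}{22138} \approx 4.5171 \cdot 10^{-5}$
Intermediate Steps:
$x{\left(m,g \right)} = g \left(g + m\right)$
$\frac{1}{x{\left(244,b{\left(14 \right)} \right)} + J{\left(-46,8 \right)}} = \frac{1}{5 \cdot 14 \left(5 \cdot 14 + 244\right) + 158} = \frac{1}{70 \left(70 + 244\right) + 158} = \frac{1}{70 \cdot 314 + 158} = \frac{1}{21980 + 158} = \frac{1}{22138}$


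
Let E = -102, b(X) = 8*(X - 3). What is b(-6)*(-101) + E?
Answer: 7170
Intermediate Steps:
b(X) = -24 + 8*X (b(X) = 8*(-3 + X) = -24 + 8*X)
b(-6)*(-101) + E = (-24 + 8*(-6))*(-101) - 102 = (-24 - 48)*(-101) - 102 = -72*(-101) - 102 = 7272 - 102 = 7170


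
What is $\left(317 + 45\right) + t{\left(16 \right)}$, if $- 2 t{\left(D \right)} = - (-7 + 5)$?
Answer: $361$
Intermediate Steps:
$t{\left(D \right)} = -1$ ($t{\left(D \right)} = - \frac{\left(-1\right) \left(-7 + 5\right)}{2} = - \frac{\left(-1\right) \left(-2\right)}{2} = \left(- \frac{1}{2}\right) 2 = -1$)
$\left(317 + 45\right) + t{\left(16 \right)} = \left(317 + 45\right) - 1 = 362 - 1 = 361$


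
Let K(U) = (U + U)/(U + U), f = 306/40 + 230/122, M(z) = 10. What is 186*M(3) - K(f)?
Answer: 1859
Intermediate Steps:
f = 11633/1220 (f = 306*(1/40) + 230*(1/122) = 153/20 + 115/61 = 11633/1220 ≈ 9.5352)
K(U) = 1 (K(U) = (2*U)/((2*U)) = (2*U)*(1/(2*U)) = 1)
186*M(3) - K(f) = 186*10 - 1*1 = 1860 - 1 = 1859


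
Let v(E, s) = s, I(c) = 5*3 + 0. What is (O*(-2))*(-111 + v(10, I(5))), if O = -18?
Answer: -3456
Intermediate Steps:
I(c) = 15 (I(c) = 15 + 0 = 15)
(O*(-2))*(-111 + v(10, I(5))) = (-18*(-2))*(-111 + 15) = 36*(-96) = -3456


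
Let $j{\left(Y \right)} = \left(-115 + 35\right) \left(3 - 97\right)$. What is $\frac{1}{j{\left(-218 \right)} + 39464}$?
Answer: $\frac{1}{46984} \approx 2.1284 \cdot 10^{-5}$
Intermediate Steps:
$j{\left(Y \right)} = 7520$ ($j{\left(Y \right)} = \left(-80\right) \left(-94\right) = 7520$)
$\frac{1}{j{\left(-218 \right)} + 39464} = \frac{1}{7520 + 39464} = \frac{1}{46984}$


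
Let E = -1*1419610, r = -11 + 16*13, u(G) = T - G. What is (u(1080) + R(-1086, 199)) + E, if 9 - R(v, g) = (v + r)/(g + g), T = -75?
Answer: -565459999/398 ≈ -1.4208e+6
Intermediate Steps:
u(G) = -75 - G
r = 197 (r = -11 + 208 = 197)
E = -1419610
R(v, g) = 9 - (197 + v)/(2*g) (R(v, g) = 9 - (v + 197)/(g + g) = 9 - (197 + v)/(2*g))
(u(1080) + R(-1086, 199)) + E = ((-75 - 1*1080) + (½)*(-197 - 1*(-1086) + 18*199)/199) - 1419610 = ((-75 - 1080) + (½)*(1/199)*(-197 + 1086 + 3582)) - 1419610 = (-1155 + (½)*(1/199)*4471) - 1419610 = (-1155 + 4471/398) - 1419610 = -455219/398 - 1419610 = -565459999/398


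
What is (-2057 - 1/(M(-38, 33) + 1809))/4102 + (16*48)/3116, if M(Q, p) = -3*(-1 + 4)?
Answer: -209524997/821689200 ≈ -0.25499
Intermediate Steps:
M(Q, p) = -9 (M(Q, p) = -3*3 = -9)
(-2057 - 1/(M(-38, 33) + 1809))/4102 + (16*48)/3116 = (-2057 - 1/(-9 + 1809))/4102 + (16*48)/3116 = (-2057 - 1/1800)*(1/4102) + 768*(1/3116) = (-2057 - 1*1/1800)*(1/4102) + 192/779 = (-2057 - 1/1800)*(1/4102) + 192/779 = -3702601/1800*1/4102 + 192/779 = -528943/1054800 + 192/779 = -209524997/821689200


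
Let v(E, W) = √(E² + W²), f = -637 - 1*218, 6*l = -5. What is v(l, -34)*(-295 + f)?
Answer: -575*√41641/3 ≈ -39112.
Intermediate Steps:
l = -⅚ (l = (⅙)*(-5) = -⅚ ≈ -0.83333)
f = -855 (f = -637 - 218 = -855)
v(l, -34)*(-295 + f) = √((-⅚)² + (-34)²)*(-295 - 855) = √(25/36 + 1156)*(-1150) = √(41641/36)*(-1150) = (√41641/6)*(-1150) = -575*√41641/3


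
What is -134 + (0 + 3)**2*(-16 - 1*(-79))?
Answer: 433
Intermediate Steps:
-134 + (0 + 3)**2*(-16 - 1*(-79)) = -134 + 3**2*(-16 + 79) = -134 + 9*63 = -134 + 567 = 433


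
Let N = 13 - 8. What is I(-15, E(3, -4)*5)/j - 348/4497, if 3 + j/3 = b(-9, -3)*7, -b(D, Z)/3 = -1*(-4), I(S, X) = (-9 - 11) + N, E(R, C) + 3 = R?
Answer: -2597/130413 ≈ -0.019914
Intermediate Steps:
N = 5
E(R, C) = -3 + R
I(S, X) = -15 (I(S, X) = (-9 - 11) + 5 = -20 + 5 = -15)
b(D, Z) = -12 (b(D, Z) = -(-3)*(-4) = -3*4 = -12)
j = -261 (j = -9 + 3*(-12*7) = -9 + 3*(-84) = -9 - 252 = -261)
I(-15, E(3, -4)*5)/j - 348/4497 = -15/(-261) - 348/4497 = -15*(-1/261) - 348*1/4497 = 5/87 - 116/1499 = -2597/130413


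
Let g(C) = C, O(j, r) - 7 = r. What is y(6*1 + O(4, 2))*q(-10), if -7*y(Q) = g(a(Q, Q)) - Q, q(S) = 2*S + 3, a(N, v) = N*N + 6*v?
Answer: 5100/7 ≈ 728.57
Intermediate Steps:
a(N, v) = N**2 + 6*v
O(j, r) = 7 + r
q(S) = 3 + 2*S
y(Q) = -5*Q/7 - Q**2/7 (y(Q) = -((Q**2 + 6*Q) - Q)/7 = -(Q**2 + 5*Q)/7 = -5*Q/7 - Q**2/7)
y(6*1 + O(4, 2))*q(-10) = ((6*1 + (7 + 2))*(-5 - (6*1 + (7 + 2)))/7)*(3 + 2*(-10)) = ((6 + 9)*(-5 - (6 + 9))/7)*(3 - 20) = ((1/7)*15*(-5 - 1*15))*(-17) = ((1/7)*15*(-5 - 15))*(-17) = ((1/7)*15*(-20))*(-17) = -300/7*(-17) = 5100/7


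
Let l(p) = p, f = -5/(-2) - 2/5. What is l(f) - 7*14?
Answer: -959/10 ≈ -95.900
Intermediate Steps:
f = 21/10 (f = -5*(-½) - 2*⅕ = 5/2 - ⅖ = 21/10 ≈ 2.1000)
l(f) - 7*14 = 21/10 - 7*14 = 21/10 - 98 = -959/10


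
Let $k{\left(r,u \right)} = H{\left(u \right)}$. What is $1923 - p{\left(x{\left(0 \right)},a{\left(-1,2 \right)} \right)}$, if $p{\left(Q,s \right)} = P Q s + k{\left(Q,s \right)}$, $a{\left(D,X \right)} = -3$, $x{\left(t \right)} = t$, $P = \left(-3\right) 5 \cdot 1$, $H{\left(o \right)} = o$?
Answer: $1926$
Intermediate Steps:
$k{\left(r,u \right)} = u$
$P = -15$ ($P = \left(-15\right) 1 = -15$)
$p{\left(Q,s \right)} = s - 15 Q s$ ($p{\left(Q,s \right)} = - 15 Q s + s = s - 15 Q s$)
$1923 - p{\left(x{\left(0 \right)},a{\left(-1,2 \right)} \right)} = 1923 - - 3 \left(1 - 0\right) = 1923 - - 3 \left(1 + 0\right) = 1923 - \left(-3\right) 1 = 1923 - -3 = 1923 + 3 = 1926$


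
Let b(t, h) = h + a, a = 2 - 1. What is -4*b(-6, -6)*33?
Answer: 660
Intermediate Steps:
a = 1
b(t, h) = 1 + h (b(t, h) = h + 1 = 1 + h)
-4*b(-6, -6)*33 = -4*(1 - 6)*33 = -4*(-5)*33 = 20*33 = 660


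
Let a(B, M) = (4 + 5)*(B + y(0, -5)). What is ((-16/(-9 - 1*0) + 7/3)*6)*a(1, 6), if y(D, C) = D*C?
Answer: 222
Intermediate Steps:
y(D, C) = C*D
a(B, M) = 9*B (a(B, M) = (4 + 5)*(B - 5*0) = 9*(B + 0) = 9*B)
((-16/(-9 - 1*0) + 7/3)*6)*a(1, 6) = ((-16/(-9 - 1*0) + 7/3)*6)*(9*1) = ((-16/(-9 + 0) + 7*(1/3))*6)*9 = ((-16/(-9) + 7/3)*6)*9 = ((-16*(-1/9) + 7/3)*6)*9 = ((16/9 + 7/3)*6)*9 = ((37/9)*6)*9 = (74/3)*9 = 222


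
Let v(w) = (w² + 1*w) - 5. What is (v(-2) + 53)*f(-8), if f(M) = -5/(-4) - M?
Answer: 925/2 ≈ 462.50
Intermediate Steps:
v(w) = -5 + w + w² (v(w) = (w² + w) - 5 = (w + w²) - 5 = -5 + w + w²)
f(M) = 5/4 - M (f(M) = -5*(-¼) - M = 5/4 - M)
(v(-2) + 53)*f(-8) = ((-5 - 2 + (-2)²) + 53)*(5/4 - 1*(-8)) = ((-5 - 2 + 4) + 53)*(5/4 + 8) = (-3 + 53)*(37/4) = 50*(37/4) = 925/2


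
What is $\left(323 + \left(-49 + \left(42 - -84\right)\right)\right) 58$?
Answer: $23200$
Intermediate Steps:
$\left(323 + \left(-49 + \left(42 - -84\right)\right)\right) 58 = \left(323 + \left(-49 + \left(42 + 84\right)\right)\right) 58 = \left(323 + \left(-49 + 126\right)\right) 58 = \left(323 + 77\right) 58 = 400 \cdot 58 = 23200$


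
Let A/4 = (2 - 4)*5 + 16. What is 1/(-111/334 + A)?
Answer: 334/7905 ≈ 0.042252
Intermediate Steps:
A = 24 (A = 4*((2 - 4)*5 + 16) = 4*(-2*5 + 16) = 4*(-10 + 16) = 4*6 = 24)
1/(-111/334 + A) = 1/(-111/334 + 24) = 1/(7905/334) = 334/7905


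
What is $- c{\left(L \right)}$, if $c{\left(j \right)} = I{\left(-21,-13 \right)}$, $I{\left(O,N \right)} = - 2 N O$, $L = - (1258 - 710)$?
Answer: $546$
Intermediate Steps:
$L = -548$ ($L = - (1258 - 710) = \left(-1\right) 548 = -548$)
$I{\left(O,N \right)} = - 2 N O$
$c{\left(j \right)} = -546$ ($c{\left(j \right)} = \left(-2\right) \left(-13\right) \left(-21\right) = -546$)
$- c{\left(L \right)} = \left(-1\right) \left(-546\right) = 546$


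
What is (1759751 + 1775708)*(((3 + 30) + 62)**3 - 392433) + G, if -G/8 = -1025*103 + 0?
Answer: 1643784222978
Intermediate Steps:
G = 844600 (G = -8*(-1025*103 + 0) = -8*(-105575 + 0) = -8*(-105575) = 844600)
(1759751 + 1775708)*(((3 + 30) + 62)**3 - 392433) + G = (1759751 + 1775708)*(((3 + 30) + 62)**3 - 392433) + 844600 = 3535459*((33 + 62)**3 - 392433) + 844600 = 3535459*(95**3 - 392433) + 844600 = 3535459*(857375 - 392433) + 844600 = 3535459*464942 + 844600 = 1643783378378 + 844600 = 1643784222978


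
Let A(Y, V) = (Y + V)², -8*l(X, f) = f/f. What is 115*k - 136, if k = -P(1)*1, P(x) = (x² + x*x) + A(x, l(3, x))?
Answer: -29059/64 ≈ -454.05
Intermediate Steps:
l(X, f) = -⅛ (l(X, f) = -f/(8*f) = -⅛*1 = -⅛)
A(Y, V) = (V + Y)²
P(x) = (-⅛ + x)² + 2*x² (P(x) = (x² + x*x) + (-⅛ + x)² = (x² + x²) + (-⅛ + x)² = 2*x² + (-⅛ + x)² = (-⅛ + x)² + 2*x²)
k = -177/64 (k = -(1/64 + 3*1² - ¼*1)*1 = -(1/64 + 3*1 - ¼)*1 = -(1/64 + 3 - ¼)*1 = -1*177/64*1 = -177/64*1 = -177/64 ≈ -2.7656)
115*k - 136 = 115*(-177/64) - 136 = -20355/64 - 136 = -29059/64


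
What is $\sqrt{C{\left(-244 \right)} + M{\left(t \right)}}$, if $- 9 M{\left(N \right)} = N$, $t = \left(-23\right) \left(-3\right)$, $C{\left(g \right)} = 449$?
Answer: $\frac{2 \sqrt{993}}{3} \approx 21.008$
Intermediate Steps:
$t = 69$
$M{\left(N \right)} = - \frac{N}{9}$
$\sqrt{C{\left(-244 \right)} + M{\left(t \right)}} = \sqrt{449 - \frac{23}{3}} = \sqrt{\frac{1324}{3}} = \frac{2 \sqrt{993}}{3}$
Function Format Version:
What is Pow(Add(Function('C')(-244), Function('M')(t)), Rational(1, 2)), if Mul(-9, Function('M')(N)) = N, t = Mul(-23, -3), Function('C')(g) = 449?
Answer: Mul(Rational(2, 3), Pow(993, Rational(1, 2))) ≈ 21.008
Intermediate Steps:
t = 69
Function('M')(N) = Mul(Rational(-1, 9), N)
Pow(Add(Function('C')(-244), Function('M')(t)), Rational(1, 2)) = Pow(Add(449, Mul(Rational(-1, 9), 69)), Rational(1, 2)) = Pow(Add(449, Rational(-23, 3)), Rational(1, 2)) = Pow(Rational(1324, 3), Rational(1, 2)) = Mul(Rational(2, 3), Pow(993, Rational(1, 2)))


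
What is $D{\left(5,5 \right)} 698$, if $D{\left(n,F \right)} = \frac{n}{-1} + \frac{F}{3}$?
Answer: $- \frac{6980}{3} \approx -2326.7$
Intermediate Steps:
$D{\left(n,F \right)} = - n + \frac{F}{3}$ ($D{\left(n,F \right)} = n \left(-1\right) + F \frac{1}{3} = - n + \frac{F}{3}$)
$D{\left(5,5 \right)} 698 = \left(\left(-1\right) 5 + \frac{1}{3} \cdot 5\right) 698 = \left(-5 + \frac{5}{3}\right) 698 = \left(- \frac{10}{3}\right) 698 = - \frac{6980}{3}$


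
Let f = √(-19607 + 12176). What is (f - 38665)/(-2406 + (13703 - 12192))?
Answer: 7733/179 - I*√7431/895 ≈ 43.201 - 0.096316*I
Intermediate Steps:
f = I*√7431 (f = √(-7431) = I*√7431 ≈ 86.203*I)
(f - 38665)/(-2406 + (13703 - 12192)) = (I*√7431 - 38665)/(-2406 + (13703 - 12192)) = (-38665 + I*√7431)/(-2406 + 1511) = (-38665 + I*√7431)/(-895) = (-38665 + I*√7431)*(-1/895) = 7733/179 - I*√7431/895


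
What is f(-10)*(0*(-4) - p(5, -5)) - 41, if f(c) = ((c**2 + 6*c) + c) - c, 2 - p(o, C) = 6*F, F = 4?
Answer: 839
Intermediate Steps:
p(o, C) = -22 (p(o, C) = 2 - 6*4 = 2 - 1*24 = 2 - 24 = -22)
f(c) = c**2 + 6*c (f(c) = (c**2 + 7*c) - c = c**2 + 6*c)
f(-10)*(0*(-4) - p(5, -5)) - 41 = (-10*(6 - 10))*(0*(-4) - 1*(-22)) - 41 = (-10*(-4))*(0 + 22) - 41 = 40*22 - 41 = 880 - 41 = 839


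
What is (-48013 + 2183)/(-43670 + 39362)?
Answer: 22915/2154 ≈ 10.638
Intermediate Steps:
(-48013 + 2183)/(-43670 + 39362) = -45830/(-4308) = -45830*(-1/4308) = 22915/2154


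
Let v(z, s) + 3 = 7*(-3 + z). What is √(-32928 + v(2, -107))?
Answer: I*√32938 ≈ 181.49*I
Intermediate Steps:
v(z, s) = -24 + 7*z (v(z, s) = -3 + 7*(-3 + z) = -3 + (-21 + 7*z) = -24 + 7*z)
√(-32928 + v(2, -107)) = √(-32928 + (-24 + 7*2)) = √(-32928 + (-24 + 14)) = √(-32928 - 10) = √(-32938) = I*√32938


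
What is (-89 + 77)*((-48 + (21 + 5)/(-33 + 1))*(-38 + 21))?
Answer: -39831/4 ≈ -9957.8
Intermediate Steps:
(-89 + 77)*((-48 + (21 + 5)/(-33 + 1))*(-38 + 21)) = -12*(-48 + 26/(-32))*(-17) = -12*(-48 + 26*(-1/32))*(-17) = -12*(-48 - 13/16)*(-17) = -(-2343)*(-17)/4 = -12*13277/16 = -39831/4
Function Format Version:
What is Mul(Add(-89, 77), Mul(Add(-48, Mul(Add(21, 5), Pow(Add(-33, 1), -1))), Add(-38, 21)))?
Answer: Rational(-39831, 4) ≈ -9957.8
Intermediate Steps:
Mul(Add(-89, 77), Mul(Add(-48, Mul(Add(21, 5), Pow(Add(-33, 1), -1))), Add(-38, 21))) = Mul(-12, Mul(Add(-48, Mul(26, Pow(-32, -1))), -17)) = Mul(-12, Mul(Add(-48, Mul(26, Rational(-1, 32))), -17)) = Mul(-12, Mul(Add(-48, Rational(-13, 16)), -17)) = Mul(-12, Mul(Rational(-781, 16), -17)) = Mul(-12, Rational(13277, 16)) = Rational(-39831, 4)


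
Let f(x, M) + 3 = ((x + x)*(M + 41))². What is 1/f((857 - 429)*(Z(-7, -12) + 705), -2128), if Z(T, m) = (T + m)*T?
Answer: 1/2241199230820823293 ≈ 4.4619e-19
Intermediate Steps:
Z(T, m) = T*(T + m)
f(x, M) = -3 + 4*x²*(41 + M)² (f(x, M) = -3 + ((x + x)*(M + 41))² = -3 + ((2*x)*(41 + M))² = -3 + (2*x*(41 + M))² = -3 + 4*x²*(41 + M)²)
1/f((857 - 429)*(Z(-7, -12) + 705), -2128) = 1/(-3 + 4*((857 - 429)*(-7*(-7 - 12) + 705))²*(41 - 2128)²) = 1/(-3 + 4*(428*(-7*(-19) + 705))²*(-2087)²) = 1/(-3 + 4*(428*(133 + 705))²*4355569) = 1/(-3 + 4*(428*838)²*4355569) = 1/(-3 + 4*358664²*4355569) = 1/(-3 + 4*128639864896*4355569) = 1/(-3 + 2241199230820823296) = 1/2241199230820823293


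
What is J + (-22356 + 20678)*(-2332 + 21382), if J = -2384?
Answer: -31968284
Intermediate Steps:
J + (-22356 + 20678)*(-2332 + 21382) = -2384 + (-22356 + 20678)*(-2332 + 21382) = -2384 - 1678*19050 = -2384 - 31965900 = -31968284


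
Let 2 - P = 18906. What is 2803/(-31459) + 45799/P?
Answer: -1493778653/594700936 ≈ -2.5118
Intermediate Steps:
P = -18904 (P = 2 - 1*18906 = 2 - 18906 = -18904)
2803/(-31459) + 45799/P = 2803/(-31459) + 45799/(-18904) = 2803*(-1/31459) + 45799*(-1/18904) = -2803/31459 - 45799/18904 = -1493778653/594700936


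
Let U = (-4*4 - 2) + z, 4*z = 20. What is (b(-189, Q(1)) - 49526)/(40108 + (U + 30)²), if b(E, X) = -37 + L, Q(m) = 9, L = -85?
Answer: -1712/1393 ≈ -1.2290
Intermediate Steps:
z = 5 (z = (¼)*20 = 5)
b(E, X) = -122 (b(E, X) = -37 - 85 = -122)
U = -13 (U = (-4*4 - 2) + 5 = (-16 - 2) + 5 = -18 + 5 = -13)
(b(-189, Q(1)) - 49526)/(40108 + (U + 30)²) = (-122 - 49526)/(40108 + (-13 + 30)²) = -49648/(40108 + 17²) = -49648/(40108 + 289) = -49648/40397 = -49648*1/40397 = -1712/1393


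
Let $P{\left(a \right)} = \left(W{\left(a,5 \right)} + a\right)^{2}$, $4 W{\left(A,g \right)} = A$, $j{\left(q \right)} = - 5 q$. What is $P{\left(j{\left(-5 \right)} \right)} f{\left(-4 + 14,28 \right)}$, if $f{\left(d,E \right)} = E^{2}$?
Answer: $765625$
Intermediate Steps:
$W{\left(A,g \right)} = \frac{A}{4}$
$P{\left(a \right)} = \frac{25 a^{2}}{16}$ ($P{\left(a \right)} = \left(\frac{a}{4} + a\right)^{2} = \left(\frac{5 a}{4}\right)^{2} = \frac{25 a^{2}}{16}$)
$P{\left(j{\left(-5 \right)} \right)} f{\left(-4 + 14,28 \right)} = \frac{25 \left(\left(-5\right) \left(-5\right)\right)^{2}}{16} \cdot 28^{2} = \frac{25 \cdot 25^{2}}{16} \cdot 784 = \frac{25}{16} \cdot 625 \cdot 784 = \frac{15625}{16} \cdot 784 = 765625$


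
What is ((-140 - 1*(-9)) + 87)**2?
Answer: 1936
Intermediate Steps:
((-140 - 1*(-9)) + 87)**2 = ((-140 + 9) + 87)**2 = (-131 + 87)**2 = (-44)**2 = 1936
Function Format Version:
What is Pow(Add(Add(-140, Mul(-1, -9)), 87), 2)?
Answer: 1936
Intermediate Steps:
Pow(Add(Add(-140, Mul(-1, -9)), 87), 2) = Pow(Add(Add(-140, 9), 87), 2) = Pow(Add(-131, 87), 2) = Pow(-44, 2) = 1936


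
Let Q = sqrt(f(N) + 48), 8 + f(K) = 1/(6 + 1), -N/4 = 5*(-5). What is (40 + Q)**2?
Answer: (280 + sqrt(1967))**2/49 ≈ 2147.0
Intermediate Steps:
N = 100 (N = -20*(-5) = -4*(-25) = 100)
f(K) = -55/7 (f(K) = -8 + 1/(6 + 1) = -8 + 1/7 = -55/7)
Q = sqrt(1967)/7 (Q = sqrt(-55/7 + 48) = sqrt(281/7) = sqrt(1967)/7 ≈ 6.3358)
(40 + Q)**2 = (40 + sqrt(1967)/7)**2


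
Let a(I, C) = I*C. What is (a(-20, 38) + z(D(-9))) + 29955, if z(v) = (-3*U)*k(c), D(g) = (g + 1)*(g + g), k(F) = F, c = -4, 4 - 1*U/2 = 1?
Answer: 29267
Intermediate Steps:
U = 6 (U = 8 - 2*1 = 8 - 2 = 6)
D(g) = 2*g*(1 + g) (D(g) = (1 + g)*(2*g) = 2*g*(1 + g))
a(I, C) = C*I
z(v) = 72 (z(v) = -3*6*(-4) = -18*(-4) = 72)
(a(-20, 38) + z(D(-9))) + 29955 = (38*(-20) + 72) + 29955 = (-760 + 72) + 29955 = -688 + 29955 = 29267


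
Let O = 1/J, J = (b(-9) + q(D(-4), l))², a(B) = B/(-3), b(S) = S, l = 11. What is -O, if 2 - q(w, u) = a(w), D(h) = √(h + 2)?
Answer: -9/(21 - I*√2)² ≈ -0.020133 - 0.002724*I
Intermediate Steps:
a(B) = -B/3 (a(B) = B*(-⅓) = -B/3)
D(h) = √(2 + h)
q(w, u) = 2 + w/3 (q(w, u) = 2 - (-1)*w/3 = 2 + w/3)
J = (-7 + I*√2/3)² (J = (-9 + (2 + √(2 - 4)/3))² = (-9 + (2 + √(-2)/3))² = (-9 + (2 + (I*√2)/3))² = (-9 + (2 + I*√2/3))² = (-7 + I*√2/3)² ≈ 48.778 - 6.5997*I)
O = 9/(21 - I*√2)² (O = 1/((21 - I*√2)²/9) = 9/(21 - I*√2)² ≈ 0.020133 + 0.002724*I)
-O = -9/(21 - I*√2)²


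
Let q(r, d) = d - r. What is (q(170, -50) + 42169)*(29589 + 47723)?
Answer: 3243161088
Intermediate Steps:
(q(170, -50) + 42169)*(29589 + 47723) = ((-50 - 1*170) + 42169)*(29589 + 47723) = ((-50 - 170) + 42169)*77312 = (-220 + 42169)*77312 = 41949*77312 = 3243161088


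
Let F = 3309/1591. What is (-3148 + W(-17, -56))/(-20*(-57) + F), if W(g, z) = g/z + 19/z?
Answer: -140238695/50877372 ≈ -2.7564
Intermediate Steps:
W(g, z) = 19/z + g/z
F = 3309/1591 (F = 3309*(1/1591) = 3309/1591 ≈ 2.0798)
(-3148 + W(-17, -56))/(-20*(-57) + F) = (-3148 + (19 - 17)/(-56))/(-20*(-57) + 3309/1591) = (-3148 - 1/56*2)/(1140 + 3309/1591) = (-3148 - 1/28)/(1817049/1591) = -88145/28*1591/1817049 = -140238695/50877372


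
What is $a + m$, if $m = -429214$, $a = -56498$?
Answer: $-485712$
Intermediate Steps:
$a + m = -56498 - 429214 = -485712$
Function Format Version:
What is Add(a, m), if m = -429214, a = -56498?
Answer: -485712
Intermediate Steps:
Add(a, m) = Add(-56498, -429214) = -485712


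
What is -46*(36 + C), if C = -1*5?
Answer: -1426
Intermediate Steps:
C = -5
-46*(36 + C) = -46*(36 - 5) = -46*31 = -1426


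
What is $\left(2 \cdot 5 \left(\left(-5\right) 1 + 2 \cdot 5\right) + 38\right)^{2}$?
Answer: $7744$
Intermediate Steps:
$\left(2 \cdot 5 \left(\left(-5\right) 1 + 2 \cdot 5\right) + 38\right)^{2} = \left(10 \left(-5 + 10\right) + 38\right)^{2} = \left(10 \cdot 5 + 38\right)^{2} = \left(50 + 38\right)^{2} = 88^{2} = 7744$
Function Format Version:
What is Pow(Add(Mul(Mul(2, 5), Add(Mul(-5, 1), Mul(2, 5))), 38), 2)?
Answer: 7744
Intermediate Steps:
Pow(Add(Mul(Mul(2, 5), Add(Mul(-5, 1), Mul(2, 5))), 38), 2) = Pow(Add(Mul(10, Add(-5, 10)), 38), 2) = Pow(Add(Mul(10, 5), 38), 2) = Pow(Add(50, 38), 2) = Pow(88, 2) = 7744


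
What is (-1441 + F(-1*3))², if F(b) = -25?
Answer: 2149156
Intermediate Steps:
(-1441 + F(-1*3))² = (-1441 - 25)² = (-1466)² = 2149156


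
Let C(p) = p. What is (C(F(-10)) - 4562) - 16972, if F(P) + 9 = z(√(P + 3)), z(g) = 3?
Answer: -21540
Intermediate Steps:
F(P) = -6 (F(P) = -9 + 3 = -6)
(C(F(-10)) - 4562) - 16972 = (-6 - 4562) - 16972 = -4568 - 16972 = -21540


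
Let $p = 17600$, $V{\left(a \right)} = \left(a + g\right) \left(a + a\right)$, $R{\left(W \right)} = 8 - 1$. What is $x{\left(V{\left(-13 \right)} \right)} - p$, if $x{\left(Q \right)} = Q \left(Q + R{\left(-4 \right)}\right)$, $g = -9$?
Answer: $313588$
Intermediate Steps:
$R{\left(W \right)} = 7$
$V{\left(a \right)} = 2 a \left(-9 + a\right)$ ($V{\left(a \right)} = \left(a - 9\right) \left(a + a\right) = \left(-9 + a\right) 2 a = 2 a \left(-9 + a\right)$)
$x{\left(Q \right)} = Q \left(7 + Q\right)$ ($x{\left(Q \right)} = Q \left(Q + 7\right) = Q \left(7 + Q\right)$)
$x{\left(V{\left(-13 \right)} \right)} - p = 2 \left(-13\right) \left(-9 - 13\right) \left(7 + 2 \left(-13\right) \left(-9 - 13\right)\right) - 17600 = 2 \left(-13\right) \left(-22\right) \left(7 + 2 \left(-13\right) \left(-22\right)\right) - 17600 = 572 \left(7 + 572\right) - 17600 = 572 \cdot 579 - 17600 = 331188 - 17600 = 313588$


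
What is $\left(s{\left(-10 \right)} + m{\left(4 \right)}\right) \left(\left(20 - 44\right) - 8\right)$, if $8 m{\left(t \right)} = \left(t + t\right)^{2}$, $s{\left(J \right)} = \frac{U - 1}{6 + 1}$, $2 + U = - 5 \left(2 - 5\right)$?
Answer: $- \frac{2176}{7} \approx -310.86$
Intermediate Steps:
$U = 13$ ($U = -2 - 5 \left(2 - 5\right) = -2 - -15 = -2 + 15 = 13$)
$s{\left(J \right)} = \frac{12}{7}$ ($s{\left(J \right)} = \frac{13 - 1}{6 + 1} = \frac{12}{7}$)
$m{\left(t \right)} = \frac{t^{2}}{2}$ ($m{\left(t \right)} = \frac{\left(t + t\right)^{2}}{8} = \frac{\left(2 t\right)^{2}}{8} = \frac{4 t^{2}}{8} = \frac{t^{2}}{2}$)
$\left(s{\left(-10 \right)} + m{\left(4 \right)}\right) \left(\left(20 - 44\right) - 8\right) = \left(\frac{12}{7} + \frac{4^{2}}{2}\right) \left(\left(20 - 44\right) - 8\right) = \left(\frac{12}{7} + \frac{1}{2} \cdot 16\right) \left(-24 - 8\right) = \left(\frac{12}{7} + 8\right) \left(-32\right) = \frac{68}{7} \left(-32\right) = - \frac{2176}{7}$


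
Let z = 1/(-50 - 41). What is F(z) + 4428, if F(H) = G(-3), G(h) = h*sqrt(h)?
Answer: 4428 - 3*I*sqrt(3) ≈ 4428.0 - 5.1962*I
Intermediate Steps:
z = -1/91 (z = 1/(-91) = -1/91 ≈ -0.010989)
G(h) = h**(3/2)
F(H) = -3*I*sqrt(3) (F(H) = (-3)**(3/2) = -3*I*sqrt(3))
F(z) + 4428 = -3*I*sqrt(3) + 4428 = 4428 - 3*I*sqrt(3)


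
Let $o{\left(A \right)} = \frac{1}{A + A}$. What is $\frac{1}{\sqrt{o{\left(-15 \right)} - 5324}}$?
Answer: $- \frac{i \sqrt{4791630}}{159721} \approx - 0.013705 i$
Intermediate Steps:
$o{\left(A \right)} = \frac{1}{2 A}$
$\frac{1}{\sqrt{o{\left(-15 \right)} - 5324}} = \frac{1}{\sqrt{\frac{1}{2 \left(-15\right)} - 5324}} = \frac{1}{\sqrt{\frac{1}{2} \left(- \frac{1}{15}\right) - 5324}} = \frac{1}{\sqrt{- \frac{1}{30} - 5324}} = \frac{1}{\sqrt{- \frac{159721}{30}}} = \frac{1}{\frac{1}{30} i \sqrt{4791630}} = - \frac{i \sqrt{4791630}}{159721}$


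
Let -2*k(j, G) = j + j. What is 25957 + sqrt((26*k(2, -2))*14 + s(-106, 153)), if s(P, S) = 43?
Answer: 25957 + I*sqrt(685) ≈ 25957.0 + 26.173*I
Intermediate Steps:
k(j, G) = -j (k(j, G) = -(j + j)/2 = -j)
25957 + sqrt((26*k(2, -2))*14 + s(-106, 153)) = 25957 + sqrt((26*(-1*2))*14 + 43) = 25957 + sqrt((26*(-2))*14 + 43) = 25957 + sqrt(-52*14 + 43) = 25957 + sqrt(-728 + 43) = 25957 + sqrt(-685) = 25957 + I*sqrt(685)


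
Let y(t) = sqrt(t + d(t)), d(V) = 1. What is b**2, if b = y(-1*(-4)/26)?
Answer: 15/13 ≈ 1.1538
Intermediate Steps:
y(t) = sqrt(1 + t) (y(t) = sqrt(t + 1) = sqrt(1 + t))
b = sqrt(195)/13 (b = sqrt(1 - 1*(-4)/26) = sqrt(1 + 4*(1/26)) = sqrt(1 + 2/13) = sqrt(15/13) = sqrt(195)/13 ≈ 1.0742)
b**2 = (sqrt(195)/13)**2 = 15/13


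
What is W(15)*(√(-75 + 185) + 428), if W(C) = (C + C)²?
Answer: 385200 + 900*√110 ≈ 3.9464e+5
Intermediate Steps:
W(C) = 4*C² (W(C) = (2*C)² = 4*C²)
W(15)*(√(-75 + 185) + 428) = (4*15²)*(√(-75 + 185) + 428) = (4*225)*(√110 + 428) = 900*(428 + √110) = 385200 + 900*√110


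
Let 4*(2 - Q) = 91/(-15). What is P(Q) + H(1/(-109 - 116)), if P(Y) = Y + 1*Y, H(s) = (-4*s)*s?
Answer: 712117/101250 ≈ 7.0333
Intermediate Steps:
H(s) = -4*s²
Q = 211/60 (Q = 2 - 91/(4*(-15)) = 2 - 91*(-1)/(4*15) = 2 - ¼*(-91/15) = 2 + 91/60 = 211/60 ≈ 3.5167)
P(Y) = 2*Y (P(Y) = Y + Y = 2*Y)
P(Q) + H(1/(-109 - 116)) = 2*(211/60) - 4/(-109 - 116)² = 211/30 - 4*(1/(-225))² = 211/30 - 4*(-1/225)² = 211/30 - 4*1/50625 = 211/30 - 4/50625 = 712117/101250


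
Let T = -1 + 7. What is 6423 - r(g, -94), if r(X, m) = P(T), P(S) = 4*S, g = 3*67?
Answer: 6399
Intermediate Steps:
g = 201
T = 6
r(X, m) = 24 (r(X, m) = 4*6 = 24)
6423 - r(g, -94) = 6423 - 1*24 = 6423 - 24 = 6399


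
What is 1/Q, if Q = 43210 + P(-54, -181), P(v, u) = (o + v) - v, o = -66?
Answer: 1/43144 ≈ 2.3178e-5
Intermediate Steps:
P(v, u) = -66 (P(v, u) = (-66 + v) - v = -66)
Q = 43144 (Q = 43210 - 66 = 43144)
1/Q = 1/43144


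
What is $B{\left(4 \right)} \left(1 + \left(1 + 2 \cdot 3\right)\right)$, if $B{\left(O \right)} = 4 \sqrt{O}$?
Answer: $64$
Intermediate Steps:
$B{\left(4 \right)} \left(1 + \left(1 + 2 \cdot 3\right)\right) = 4 \sqrt{4} \left(1 + \left(1 + 2 \cdot 3\right)\right) = 4 \cdot 2 \left(1 + \left(1 + 6\right)\right) = 8 \left(1 + 7\right) = 8 \cdot 8 = 64$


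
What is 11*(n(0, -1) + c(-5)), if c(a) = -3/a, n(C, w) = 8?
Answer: 473/5 ≈ 94.600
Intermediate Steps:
11*(n(0, -1) + c(-5)) = 11*(8 - 3/(-5)) = 11*(8 - 3*(-⅕)) = 11*(8 + ⅗) = 11*(43/5) = 473/5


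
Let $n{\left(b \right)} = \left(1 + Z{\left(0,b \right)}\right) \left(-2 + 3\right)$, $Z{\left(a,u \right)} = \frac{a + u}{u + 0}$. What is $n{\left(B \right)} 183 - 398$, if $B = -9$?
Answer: $-32$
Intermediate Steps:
$Z{\left(a,u \right)} = \frac{a + u}{u}$
$n{\left(b \right)} = 2$ ($n{\left(b \right)} = \left(1 + \frac{0 + b}{b}\right) \left(-2 + 3\right) = \left(1 + \frac{b}{b}\right) 1 = \left(1 + 1\right) 1 = 2 \cdot 1 = 2$)
$n{\left(B \right)} 183 - 398 = 2 \cdot 183 - 398 = 366 - 398 = -32$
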